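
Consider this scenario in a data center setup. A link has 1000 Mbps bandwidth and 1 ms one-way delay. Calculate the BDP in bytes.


Given: bandwidth = 1000 Mbps, delay = 1 ms
BDP in bits = 1000 * 10^6 * 1 / 1000
BDP in bits = 1000000
BDP in bytes = 1000000 / 8 = 125000

125000


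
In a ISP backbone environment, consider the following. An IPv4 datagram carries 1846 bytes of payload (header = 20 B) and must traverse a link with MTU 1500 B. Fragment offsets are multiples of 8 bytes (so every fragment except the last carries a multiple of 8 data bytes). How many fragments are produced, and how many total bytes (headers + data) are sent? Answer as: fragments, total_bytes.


Max data per non-final fragment = floor((MTU - header)/8)*8 = floor((1500 - 20)/8)*8 = floor(1480/8)*8 = 1480 B
Final fragment needs no 8-byte alignment: it can carry up to MTU - header = 1480 B
Non-final fragments needed = ceil((payload - 1480) / 1480) = ceil(366/1480) = ceil(0.2473) = 1
Number of fragments = 1 + 1 = 2
Fragment sizes (data): 1 * 1480 B + 366 B (last, 366 <= 1480 OK)
Total bytes sent = payload + n_frags * header = 1846 + 2*20 = 1846 + 40 = 1886 B

2, 1886


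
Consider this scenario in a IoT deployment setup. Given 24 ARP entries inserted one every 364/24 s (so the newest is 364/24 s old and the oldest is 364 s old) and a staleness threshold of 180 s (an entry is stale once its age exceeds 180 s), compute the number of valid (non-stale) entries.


Ages are k * 364/24 s for k = 1..24 (spacing = 15.1667 s).
Entry k is valid iff k * 364/24 <= 180 iff k <= 24 * 180 / 364 = 11.8681
n_valid = floor(11.8681) = 11
(n_stale = 24 - 11 = 13)

11


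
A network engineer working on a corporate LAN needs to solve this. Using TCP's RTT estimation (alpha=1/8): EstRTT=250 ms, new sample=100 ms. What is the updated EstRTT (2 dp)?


Given: EstRTT = 250 ms, SampleRTT = 100 ms, alpha = 1/8
New EstRTT = (1 - alpha) * EstRTT + alpha * SampleRTT
(7/8) * 250 = 218.75
(1/8) * 100 = 12.5
New EstRTT = 218.75 + 12.5 = 231.25 ms -> 231.25 ms (2 dp)

231.25


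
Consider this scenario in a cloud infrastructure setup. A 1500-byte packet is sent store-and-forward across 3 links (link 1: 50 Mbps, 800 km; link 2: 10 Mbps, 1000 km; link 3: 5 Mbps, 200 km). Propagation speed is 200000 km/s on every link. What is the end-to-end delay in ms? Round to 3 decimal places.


Packet = 1500 bytes = 12000 bits. Store-and-forward: sum (t_trans + t_prop) per link.
Link 1: t_trans = 12000/(50*10^6) s = 0.2400 ms; t_prop = 800/200000 s = 4.0000 ms; subtotal = 4.2400 ms
Link 2: t_trans = 12000/(10*10^6) s = 1.2000 ms; t_prop = 1000/200000 s = 5.0000 ms; subtotal = 6.2000 ms
Link 3: t_trans = 12000/(5*10^6) s = 2.4000 ms; t_prop = 200/200000 s = 1.0000 ms; subtotal = 3.4000 ms
End-to-end = 4.2400 + 6.2000 + 3.4000 = 13.8400 ms -> 13.840 ms (3 dp)

13.840


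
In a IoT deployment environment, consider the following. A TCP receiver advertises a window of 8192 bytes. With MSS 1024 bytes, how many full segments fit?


Given: RWND = 8192 bytes, MSS = 1024 bytes
Full segments = floor(RWND / MSS)
Full segments = floor(8192 / 1024)
Full segments = floor(8.0) = 8

8


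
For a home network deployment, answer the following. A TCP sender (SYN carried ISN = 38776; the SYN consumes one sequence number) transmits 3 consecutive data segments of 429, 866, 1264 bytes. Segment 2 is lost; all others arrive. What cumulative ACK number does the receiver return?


SYN uses sequence number 38776; first data byte = ISN + 1 = 38777.
Segment 1: SEQ = 38777, len = 429 B, covers [38777, 39205]
Segment 2: SEQ = 39206, len = 866 B, covers [39206, 40071] [LOST]
Segment 3: SEQ = 40072, len = 1264 B, covers [40072, 41335]
In-order data received: bytes [38777, 39205] (segments 1..1).
Segment 2 missing -> gap begins at byte 39206; later segments buffered out of order.
Cumulative ACK = next expected in-order byte = 38777 + 429 = 39206

39206


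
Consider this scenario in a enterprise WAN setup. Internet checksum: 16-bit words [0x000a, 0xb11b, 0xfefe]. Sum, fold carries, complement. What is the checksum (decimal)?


Given words: [0x000a, 0xb11b, 0xfefe]
Step 1: Sum all words
Raw sum = 10 + 45339 + 65278 = 110627
Step 2: Fold carry: (45091 + 1) = 45092
One's complement = ~45092 & 0xFFFF = 20443

20443


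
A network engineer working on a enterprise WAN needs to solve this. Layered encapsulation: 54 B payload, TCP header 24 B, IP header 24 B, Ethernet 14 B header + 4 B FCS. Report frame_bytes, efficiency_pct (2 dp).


TCP segment = 54 + 24 = 78 B
IP packet = 78 + 24 = 102 B
Ethernet frame = 102 + 14 + 4 = 120 B
Efficiency = app / frame = 54 / 120 = 0.450000 = 45.0000% -> 45.00% (2 dp)

120, 45.00


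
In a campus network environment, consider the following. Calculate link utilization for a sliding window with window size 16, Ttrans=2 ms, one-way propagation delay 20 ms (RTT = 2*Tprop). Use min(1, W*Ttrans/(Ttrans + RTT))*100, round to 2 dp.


Given: W = 16, Ttrans = 2 ms, RTT = 40 ms (= 2 * Tprop, Tprop = 20 ms)
Cycle time = Ttrans + RTT = 2 + 40 = 42 ms (first packet sent until its ACK returns)
W * Ttrans = 16 * 2 = 32 ms of sending per cycle
W * Ttrans / (Ttrans + RTT) = 32 / 42 = 0.761905
U = min(1, 0.761905) = 0.761905
U% = 76.19%

76.19


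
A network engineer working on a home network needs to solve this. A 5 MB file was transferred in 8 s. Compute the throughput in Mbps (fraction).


Given: file = 5 MB, time = 8 s
File in Mb = 5 * 8 = 40 Mb
Throughput = 40 / 8 Mbps
Throughput = 5 Mbps

5


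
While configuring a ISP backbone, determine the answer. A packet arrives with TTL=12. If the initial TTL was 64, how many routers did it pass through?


Given: initial TTL = 64, received TTL = 12
Hops = initial TTL - received TTL
Hops = 64 - 12 = 52

52


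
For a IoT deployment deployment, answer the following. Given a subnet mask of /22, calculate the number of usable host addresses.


Given: subnet mask /22
Host bits = 32 - 22 = 10
Total addresses = 2^10 = 1024
Usable hosts = 1024 - 2 (network + broadcast) = 1022

1022


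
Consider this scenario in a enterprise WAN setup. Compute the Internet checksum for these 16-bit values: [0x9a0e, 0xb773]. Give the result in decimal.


Given words: [0x9a0e, 0xb773]
Step 1: Sum all words
Raw sum = 39438 + 46963 = 86401
Step 2: Fold carry: (20865 + 1) = 20866
One's complement = ~20866 & 0xFFFF = 44669

44669


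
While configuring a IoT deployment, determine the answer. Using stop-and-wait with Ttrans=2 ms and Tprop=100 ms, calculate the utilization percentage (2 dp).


Given: Ttrans = 2 ms, Tprop = 100 ms
RTT = 2 * Tprop = 2 * 100 = 200 ms
U = Ttrans / (Ttrans + RTT)
U = 2 / (2 + 200)
U = 2 / 202 = 0.009901
U% = 0.99%

0.99


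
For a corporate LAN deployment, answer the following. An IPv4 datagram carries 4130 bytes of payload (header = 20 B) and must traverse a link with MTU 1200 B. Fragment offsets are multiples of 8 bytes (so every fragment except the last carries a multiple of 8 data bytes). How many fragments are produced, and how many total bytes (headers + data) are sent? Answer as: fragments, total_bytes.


Max data per non-final fragment = floor((MTU - header)/8)*8 = floor((1200 - 20)/8)*8 = floor(1180/8)*8 = 1176 B
Final fragment needs no 8-byte alignment: it can carry up to MTU - header = 1180 B
Non-final fragments needed = ceil((payload - 1180) / 1176) = ceil(2950/1176) = ceil(2.5085) = 3
Number of fragments = 3 + 1 = 4
Fragment sizes (data): 3 * 1176 B + 602 B (last, 602 <= 1180 OK)
Total bytes sent = payload + n_frags * header = 4130 + 4*20 = 4130 + 80 = 4210 B

4, 4210


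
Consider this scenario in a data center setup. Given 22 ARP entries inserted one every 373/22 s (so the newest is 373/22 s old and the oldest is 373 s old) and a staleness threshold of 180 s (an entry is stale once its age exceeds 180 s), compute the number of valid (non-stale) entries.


Ages are k * 373/22 s for k = 1..22 (spacing = 16.9545 s).
Entry k is valid iff k * 373/22 <= 180 iff k <= 22 * 180 / 373 = 10.6166
n_valid = floor(10.6166) = 10
(n_stale = 22 - 10 = 12)

10


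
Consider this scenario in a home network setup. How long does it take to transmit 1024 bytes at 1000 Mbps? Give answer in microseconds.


Given: packet = 1024 bytes, bandwidth = 1000 Mbps
Packet in bits = 1024 * 8 = 8192 bits
Bandwidth = 1000 * 10^6 = 1000000000 bps
Time = 8192 / 1000000000 seconds
Time in us = 8192 * 10^6 / 1000000000 = 8.192

8.192


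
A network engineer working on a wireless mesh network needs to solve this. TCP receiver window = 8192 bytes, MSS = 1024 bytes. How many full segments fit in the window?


Given: RWND = 8192 bytes, MSS = 1024 bytes
Full segments = floor(RWND / MSS)
Full segments = floor(8192 / 1024)
Full segments = floor(8.0) = 8

8


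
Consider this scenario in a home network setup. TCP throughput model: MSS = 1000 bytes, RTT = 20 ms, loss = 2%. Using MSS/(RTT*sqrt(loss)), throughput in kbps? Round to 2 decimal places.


Given: MSS = 1000 bytes, RTT = 20 ms, loss = 2%
RTT in seconds = 20 / 1000 = 0.02
Loss rate = 2% = 0.02
sqrt(loss) = sqrt(0.02) = 0.141421356237
Throughput (bytes/s) = 1000 / (0.02 * 0.141421356237) = 353553.3906
Throughput (kbps) = 353553.3906 * 8 / 1000 = 2828.427125 -> 2828.43 kbps (2 dp)

2828.43


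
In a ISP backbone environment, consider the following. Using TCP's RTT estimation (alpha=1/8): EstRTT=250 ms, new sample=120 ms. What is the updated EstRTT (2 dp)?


Given: EstRTT = 250 ms, SampleRTT = 120 ms, alpha = 1/8
New EstRTT = (1 - alpha) * EstRTT + alpha * SampleRTT
(7/8) * 250 = 218.75
(1/8) * 120 = 15
New EstRTT = 218.75 + 15 = 233.75 ms -> 233.75 ms (2 dp)

233.75


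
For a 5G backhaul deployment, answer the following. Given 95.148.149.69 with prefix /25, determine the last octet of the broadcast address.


Given: IP = 95.148.149.69, prefix = /25
Host bits = 32 - 25 = 7
Network last octet = 69 AND mask = 0
Host part size = 2^7 - 1 = 127
Broadcast last octet = 0 OR 127 = 127

127


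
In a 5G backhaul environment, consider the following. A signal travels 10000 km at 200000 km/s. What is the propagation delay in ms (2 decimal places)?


Given: distance = 10000 km, speed = 200000 km/s
Delay = distance / speed = 10000 / 200000 seconds
Delay in ms = 10000 * 1000 / 200000
Delay = 50.0000 ms
Rounded to 2 dp = 50.00 ms

50.00


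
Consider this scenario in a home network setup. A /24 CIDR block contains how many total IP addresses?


Given: CIDR prefix /24
Host bits = 32 - 24 = 8
Total addresses = 2^8 = 256

256


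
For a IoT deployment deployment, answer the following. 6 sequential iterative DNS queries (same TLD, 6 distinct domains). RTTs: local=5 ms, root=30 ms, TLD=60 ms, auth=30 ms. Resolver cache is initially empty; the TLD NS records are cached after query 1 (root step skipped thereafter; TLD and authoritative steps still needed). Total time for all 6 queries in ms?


Lookup 1 (cold cache): local + root + TLD + auth = 5 + 30 + 60 + 30 = 125 ms
Lookups 2..6 (TLD NS cached -> skip root; new domain -> still ask TLD and auth): local + TLD + auth = 5 + 60 + 30 = 95 ms each
Remaining 5 lookups: 5 * 95 = 475 ms
Total = 125 + 475 = 600 ms

600


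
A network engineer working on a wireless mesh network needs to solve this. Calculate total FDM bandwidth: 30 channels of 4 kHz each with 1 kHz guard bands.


Given: 30 channels, 4 kHz each, guard = 1 kHz
Channel bandwidth = 30 * 4 = 120 kHz
Guard bands = 29 gaps * 1 kHz = 29 kHz
Total = 120 + 29 = 149 kHz

149


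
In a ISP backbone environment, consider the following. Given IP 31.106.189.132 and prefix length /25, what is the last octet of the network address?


Given: IP = 31.106.189.132, prefix = /25
Subnet mask = 255.255.255.128
Last octet of IP: 132
Last octet of mask: 128
Network last octet = 132 AND 128 = 128

128


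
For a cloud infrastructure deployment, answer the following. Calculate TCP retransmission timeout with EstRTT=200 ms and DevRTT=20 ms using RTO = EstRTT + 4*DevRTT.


Given: EstRTT = 200 ms, DevRTT = 20 ms
Timeout = EstRTT + 4 * DevRTT
4 * DevRTT = 4 * 20 = 80
Timeout = 200 + 80 = 280 ms

280


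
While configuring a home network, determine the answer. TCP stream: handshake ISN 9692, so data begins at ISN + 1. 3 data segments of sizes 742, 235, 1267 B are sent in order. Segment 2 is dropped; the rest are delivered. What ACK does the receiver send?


SYN uses sequence number 9692; first data byte = ISN + 1 = 9693.
Segment 1: SEQ = 9693, len = 742 B, covers [9693, 10434]
Segment 2: SEQ = 10435, len = 235 B, covers [10435, 10669] [LOST]
Segment 3: SEQ = 10670, len = 1267 B, covers [10670, 11936]
In-order data received: bytes [9693, 10434] (segments 1..1).
Segment 2 missing -> gap begins at byte 10435; later segments buffered out of order.
Cumulative ACK = next expected in-order byte = 9693 + 742 = 10435

10435


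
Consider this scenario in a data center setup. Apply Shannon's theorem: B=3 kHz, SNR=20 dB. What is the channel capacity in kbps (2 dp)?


Given: B = 3 kHz, SNR = 20 dB
SNR linear = 10^(20/10) = 100
1 + SNR = 101
log2(101) = 6.6582114828
C = 3 * 1000 * 6.6582114828 = 19974.6344 bps
C = 19.974634 kbps -> 19.97 kbps (2 dp)

19.97


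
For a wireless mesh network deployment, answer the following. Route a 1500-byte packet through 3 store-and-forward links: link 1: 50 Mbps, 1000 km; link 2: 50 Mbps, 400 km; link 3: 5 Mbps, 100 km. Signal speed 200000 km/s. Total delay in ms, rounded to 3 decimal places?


Packet = 1500 bytes = 12000 bits. Store-and-forward: sum (t_trans + t_prop) per link.
Link 1: t_trans = 12000/(50*10^6) s = 0.2400 ms; t_prop = 1000/200000 s = 5.0000 ms; subtotal = 5.2400 ms
Link 2: t_trans = 12000/(50*10^6) s = 0.2400 ms; t_prop = 400/200000 s = 2.0000 ms; subtotal = 2.2400 ms
Link 3: t_trans = 12000/(5*10^6) s = 2.4000 ms; t_prop = 100/200000 s = 0.5000 ms; subtotal = 2.9000 ms
End-to-end = 5.2400 + 2.2400 + 2.9000 = 10.3800 ms -> 10.380 ms (3 dp)

10.380


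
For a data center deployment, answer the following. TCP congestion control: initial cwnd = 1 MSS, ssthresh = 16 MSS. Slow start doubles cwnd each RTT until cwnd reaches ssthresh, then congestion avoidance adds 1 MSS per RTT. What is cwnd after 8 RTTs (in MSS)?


RTT 0: cwnd = 1 MSS (initial)
RTT 1: cwnd = 2 MSS (slow start, doubled)
RTT 2: cwnd = 4 MSS (slow start, doubled)
RTT 3: cwnd = 8 MSS (slow start, doubled)
RTT 4: cwnd = 16 MSS (slow start, doubled)
RTT 5: cwnd = 17 MSS (congestion avoidance, +1)
RTT 6: cwnd = 18 MSS (congestion avoidance, +1)
RTT 7: cwnd = 19 MSS (congestion avoidance, +1)
RTT 8: cwnd = 20 MSS (congestion avoidance, +1)

20


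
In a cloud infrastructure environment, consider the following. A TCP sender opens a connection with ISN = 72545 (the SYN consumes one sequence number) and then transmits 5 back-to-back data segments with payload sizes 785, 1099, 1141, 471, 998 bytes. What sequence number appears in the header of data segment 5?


The SYN occupies sequence number ISN = 72545, so the first data byte is ISN + 1 = 72546.
SEQ of data segment i = (ISN + 1) + sum of payload sizes of segments 1..i-1.
Segment 1: SEQ = 72546, payload = 785 bytes
Segment 2: SEQ = 73331, payload = 1099 bytes
Segment 3: SEQ = 74430, payload = 1141 bytes
Segment 4: SEQ = 75571, payload = 471 bytes
Segment 5: SEQ = 76042, payload = 998 bytes
SEQ of segment 5 = 72546 + 785 + 1099 + 1141 + 471 = 76042

76042


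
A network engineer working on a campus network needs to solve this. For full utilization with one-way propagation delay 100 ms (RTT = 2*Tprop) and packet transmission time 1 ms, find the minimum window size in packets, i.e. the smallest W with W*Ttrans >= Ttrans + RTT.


Given: Ttrans = 1 ms, RTT = 200 ms (= 2 * Tprop, Tprop = 100 ms)
Time until first ACK returns = Ttrans + RTT = 1 + 200 = 201 ms
Need W * Ttrans >= Ttrans + RTT  ->  W >= (Ttrans + RTT) / Ttrans
(Ttrans + RTT) / Ttrans = 201 / 1 = 201
W_min = ceil(201) = 201

201


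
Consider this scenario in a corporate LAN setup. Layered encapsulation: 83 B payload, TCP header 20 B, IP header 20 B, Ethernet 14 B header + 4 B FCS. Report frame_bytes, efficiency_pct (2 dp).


TCP segment = 83 + 20 = 103 B
IP packet = 103 + 20 = 123 B
Ethernet frame = 123 + 14 + 4 = 141 B
Efficiency = app / frame = 83 / 141 = 0.588652 = 58.8652% -> 58.87% (2 dp)

141, 58.87


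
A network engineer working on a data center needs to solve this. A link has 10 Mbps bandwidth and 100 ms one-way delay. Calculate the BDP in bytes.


Given: bandwidth = 10 Mbps, delay = 100 ms
BDP in bits = 10 * 10^6 * 100 / 1000
BDP in bits = 1000000
BDP in bytes = 1000000 / 8 = 125000

125000


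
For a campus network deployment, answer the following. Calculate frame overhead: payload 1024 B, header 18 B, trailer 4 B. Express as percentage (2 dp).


Given: payload = 1024 B, header = 18 B, trailer = 4 B
Overhead bytes = header + trailer = 18 + 4 = 22
Total frame = payload + overhead = 1024 + 22 = 1046
Overhead % = 22 / 1046 * 100 = 2.1033% -> 2.10% (2 dp)

2.10


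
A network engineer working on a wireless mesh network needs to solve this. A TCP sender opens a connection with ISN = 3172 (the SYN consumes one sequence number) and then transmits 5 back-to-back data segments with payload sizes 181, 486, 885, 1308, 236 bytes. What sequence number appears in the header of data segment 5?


The SYN occupies sequence number ISN = 3172, so the first data byte is ISN + 1 = 3173.
SEQ of data segment i = (ISN + 1) + sum of payload sizes of segments 1..i-1.
Segment 1: SEQ = 3173, payload = 181 bytes
Segment 2: SEQ = 3354, payload = 486 bytes
Segment 3: SEQ = 3840, payload = 885 bytes
Segment 4: SEQ = 4725, payload = 1308 bytes
Segment 5: SEQ = 6033, payload = 236 bytes
SEQ of segment 5 = 3173 + 181 + 486 + 885 + 1308 = 6033

6033


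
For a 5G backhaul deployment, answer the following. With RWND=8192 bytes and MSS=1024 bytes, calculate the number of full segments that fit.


Given: RWND = 8192 bytes, MSS = 1024 bytes
Full segments = floor(RWND / MSS)
Full segments = floor(8192 / 1024)
Full segments = floor(8.0) = 8

8


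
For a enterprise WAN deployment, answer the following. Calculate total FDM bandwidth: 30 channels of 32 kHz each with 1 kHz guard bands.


Given: 30 channels, 32 kHz each, guard = 1 kHz
Channel bandwidth = 30 * 32 = 960 kHz
Guard bands = 29 gaps * 1 kHz = 29 kHz
Total = 960 + 29 = 989 kHz

989


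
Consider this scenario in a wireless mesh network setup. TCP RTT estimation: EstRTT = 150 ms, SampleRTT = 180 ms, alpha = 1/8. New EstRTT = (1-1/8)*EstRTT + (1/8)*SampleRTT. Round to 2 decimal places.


Given: EstRTT = 150 ms, SampleRTT = 180 ms, alpha = 1/8
New EstRTT = (1 - alpha) * EstRTT + alpha * SampleRTT
(7/8) * 150 = 131.25
(1/8) * 180 = 22.5
New EstRTT = 131.25 + 22.5 = 153.75 ms -> 153.75 ms (2 dp)

153.75


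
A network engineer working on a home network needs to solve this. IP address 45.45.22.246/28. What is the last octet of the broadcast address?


Given: IP = 45.45.22.246, prefix = /28
Host bits = 32 - 28 = 4
Network last octet = 246 AND mask = 240
Host part size = 2^4 - 1 = 15
Broadcast last octet = 240 OR 15 = 255

255


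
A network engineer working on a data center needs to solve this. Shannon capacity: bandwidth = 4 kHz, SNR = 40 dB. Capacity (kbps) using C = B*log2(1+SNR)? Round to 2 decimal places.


Given: B = 4 kHz, SNR = 40 dB
SNR linear = 10^(40/10) = 10000
1 + SNR = 10001
log2(10001) = 13.2878566418
C = 4 * 1000 * 13.2878566418 = 53151.4266 bps
C = 53.151427 kbps -> 53.15 kbps (2 dp)

53.15


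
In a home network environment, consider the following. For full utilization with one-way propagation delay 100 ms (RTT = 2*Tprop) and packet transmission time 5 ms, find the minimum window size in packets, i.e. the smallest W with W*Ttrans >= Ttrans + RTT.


Given: Ttrans = 5 ms, RTT = 200 ms (= 2 * Tprop, Tprop = 100 ms)
Time until first ACK returns = Ttrans + RTT = 5 + 200 = 205 ms
Need W * Ttrans >= Ttrans + RTT  ->  W >= (Ttrans + RTT) / Ttrans
(Ttrans + RTT) / Ttrans = 205 / 5 = 41
W_min = ceil(41) = 41

41


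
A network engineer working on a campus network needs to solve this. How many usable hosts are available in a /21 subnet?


Given: subnet mask /21
Host bits = 32 - 21 = 11
Total addresses = 2^11 = 2048
Usable hosts = 2048 - 2 (network + broadcast) = 2046

2046


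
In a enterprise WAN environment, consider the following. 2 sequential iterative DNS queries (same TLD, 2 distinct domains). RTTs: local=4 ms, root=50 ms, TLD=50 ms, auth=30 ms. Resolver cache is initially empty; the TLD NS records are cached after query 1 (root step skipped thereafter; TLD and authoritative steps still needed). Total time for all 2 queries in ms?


Lookup 1 (cold cache): local + root + TLD + auth = 4 + 50 + 50 + 30 = 134 ms
Lookups 2..2 (TLD NS cached -> skip root; new domain -> still ask TLD and auth): local + TLD + auth = 4 + 50 + 30 = 84 ms each
Remaining 1 lookups: 1 * 84 = 84 ms
Total = 134 + 84 = 218 ms

218


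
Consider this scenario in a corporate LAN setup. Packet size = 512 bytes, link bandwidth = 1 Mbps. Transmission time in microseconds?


Given: packet = 512 bytes, bandwidth = 1 Mbps
Packet in bits = 512 * 8 = 4096 bits
Bandwidth = 1 * 10^6 = 1000000 bps
Time = 4096 / 1000000 seconds
Time in us = 4096 * 10^6 / 1000000 = 4096

4096


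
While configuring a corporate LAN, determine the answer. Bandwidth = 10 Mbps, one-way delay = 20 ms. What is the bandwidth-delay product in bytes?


Given: bandwidth = 10 Mbps, delay = 20 ms
BDP in bits = 10 * 10^6 * 20 / 1000
BDP in bits = 200000
BDP in bytes = 200000 / 8 = 25000

25000


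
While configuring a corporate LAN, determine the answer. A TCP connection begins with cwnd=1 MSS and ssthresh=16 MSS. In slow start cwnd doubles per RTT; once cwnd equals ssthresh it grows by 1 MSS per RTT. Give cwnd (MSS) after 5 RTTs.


RTT 0: cwnd = 1 MSS (initial)
RTT 1: cwnd = 2 MSS (slow start, doubled)
RTT 2: cwnd = 4 MSS (slow start, doubled)
RTT 3: cwnd = 8 MSS (slow start, doubled)
RTT 4: cwnd = 16 MSS (slow start, doubled)
RTT 5: cwnd = 17 MSS (congestion avoidance, +1)

17


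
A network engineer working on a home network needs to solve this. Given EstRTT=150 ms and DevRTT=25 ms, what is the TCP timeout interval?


Given: EstRTT = 150 ms, DevRTT = 25 ms
Timeout = EstRTT + 4 * DevRTT
4 * DevRTT = 4 * 25 = 100
Timeout = 150 + 100 = 250 ms

250


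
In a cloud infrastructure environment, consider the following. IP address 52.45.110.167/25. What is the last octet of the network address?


Given: IP = 52.45.110.167, prefix = /25
Subnet mask = 255.255.255.128
Last octet of IP: 167
Last octet of mask: 128
Network last octet = 167 AND 128 = 128

128


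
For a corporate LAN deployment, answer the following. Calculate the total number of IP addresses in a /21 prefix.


Given: CIDR prefix /21
Host bits = 32 - 21 = 11
Total addresses = 2^11 = 2048

2048


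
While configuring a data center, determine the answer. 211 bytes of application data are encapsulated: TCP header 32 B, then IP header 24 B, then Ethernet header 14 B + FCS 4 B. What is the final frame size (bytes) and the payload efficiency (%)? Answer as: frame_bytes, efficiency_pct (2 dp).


TCP segment = 211 + 32 = 243 B
IP packet = 243 + 24 = 267 B
Ethernet frame = 267 + 14 + 4 = 285 B
Efficiency = app / frame = 211 / 285 = 0.740351 = 74.0351% -> 74.04% (2 dp)

285, 74.04


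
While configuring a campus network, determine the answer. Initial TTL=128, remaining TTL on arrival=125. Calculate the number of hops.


Given: initial TTL = 128, received TTL = 125
Hops = initial TTL - received TTL
Hops = 128 - 125 = 3

3


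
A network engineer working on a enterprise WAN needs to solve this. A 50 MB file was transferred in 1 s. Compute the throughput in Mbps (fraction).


Given: file = 50 MB, time = 1 s
File in Mb = 50 * 8 = 400 Mb
Throughput = 400 / 1 Mbps
Throughput = 400 Mbps

400


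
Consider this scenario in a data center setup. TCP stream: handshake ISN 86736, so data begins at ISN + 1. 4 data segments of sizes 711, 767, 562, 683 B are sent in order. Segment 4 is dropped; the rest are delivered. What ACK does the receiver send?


SYN uses sequence number 86736; first data byte = ISN + 1 = 86737.
Segment 1: SEQ = 86737, len = 711 B, covers [86737, 87447]
Segment 2: SEQ = 87448, len = 767 B, covers [87448, 88214]
Segment 3: SEQ = 88215, len = 562 B, covers [88215, 88776]
Segment 4: SEQ = 88777, len = 683 B, covers [88777, 89459] [LOST]
In-order data received: bytes [86737, 88776] (segments 1..3).
Segment 4 missing -> gap begins at byte 88777.
Cumulative ACK = next expected in-order byte = 86737 + 711 + 767 + 562 = 88777

88777


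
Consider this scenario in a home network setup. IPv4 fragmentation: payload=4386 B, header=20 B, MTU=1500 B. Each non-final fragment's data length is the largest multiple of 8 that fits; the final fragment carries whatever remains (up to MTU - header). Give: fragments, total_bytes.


Max data per non-final fragment = floor((MTU - header)/8)*8 = floor((1500 - 20)/8)*8 = floor(1480/8)*8 = 1480 B
Final fragment needs no 8-byte alignment: it can carry up to MTU - header = 1480 B
Non-final fragments needed = ceil((payload - 1480) / 1480) = ceil(2906/1480) = ceil(1.9635) = 2
Number of fragments = 2 + 1 = 3
Fragment sizes (data): 2 * 1480 B + 1426 B (last, 1426 <= 1480 OK)
Total bytes sent = payload + n_frags * header = 4386 + 3*20 = 4386 + 60 = 4446 B

3, 4446


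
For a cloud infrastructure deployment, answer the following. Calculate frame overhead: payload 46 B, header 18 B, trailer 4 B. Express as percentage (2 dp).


Given: payload = 46 B, header = 18 B, trailer = 4 B
Overhead bytes = header + trailer = 18 + 4 = 22
Total frame = payload + overhead = 46 + 22 = 68
Overhead % = 22 / 68 * 100 = 32.3529% -> 32.35% (2 dp)

32.35


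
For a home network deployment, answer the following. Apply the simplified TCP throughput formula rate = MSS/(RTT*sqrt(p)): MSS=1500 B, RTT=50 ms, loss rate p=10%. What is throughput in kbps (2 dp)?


Given: MSS = 1500 bytes, RTT = 50 ms, loss = 10%
RTT in seconds = 50 / 1000 = 0.05
Loss rate = 10% = 0.1
sqrt(loss) = sqrt(0.1) = 0.316227766017
Throughput (bytes/s) = 1500 / (0.05 * 0.316227766017) = 94868.3298
Throughput (kbps) = 94868.3298 * 8 / 1000 = 758.946638 -> 758.95 kbps (2 dp)

758.95


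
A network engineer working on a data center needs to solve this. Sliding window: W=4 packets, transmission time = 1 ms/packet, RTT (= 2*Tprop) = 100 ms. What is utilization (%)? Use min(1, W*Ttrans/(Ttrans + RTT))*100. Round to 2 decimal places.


Given: W = 4, Ttrans = 1 ms, RTT = 100 ms (= 2 * Tprop, Tprop = 50 ms)
Cycle time = Ttrans + RTT = 1 + 100 = 101 ms (first packet sent until its ACK returns)
W * Ttrans = 4 * 1 = 4 ms of sending per cycle
W * Ttrans / (Ttrans + RTT) = 4 / 101 = 0.039604
U = min(1, 0.039604) = 0.039604
U% = 3.96%

3.96


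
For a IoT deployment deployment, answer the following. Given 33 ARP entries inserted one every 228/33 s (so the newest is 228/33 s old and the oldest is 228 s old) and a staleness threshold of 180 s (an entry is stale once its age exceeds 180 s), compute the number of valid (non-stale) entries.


Ages are k * 228/33 s for k = 1..33 (spacing = 6.9091 s).
Entry k is valid iff k * 228/33 <= 180 iff k <= 33 * 180 / 228 = 26.0526
n_valid = floor(26.0526) = 26
(n_stale = 33 - 26 = 7)

26


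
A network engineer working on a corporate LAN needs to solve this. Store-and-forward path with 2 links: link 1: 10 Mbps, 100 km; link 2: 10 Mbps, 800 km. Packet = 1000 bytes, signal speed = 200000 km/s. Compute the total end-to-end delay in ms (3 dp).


Packet = 1000 bytes = 8000 bits. Store-and-forward: sum (t_trans + t_prop) per link.
Link 1: t_trans = 8000/(10*10^6) s = 0.8000 ms; t_prop = 100/200000 s = 0.5000 ms; subtotal = 1.3000 ms
Link 2: t_trans = 8000/(10*10^6) s = 0.8000 ms; t_prop = 800/200000 s = 4.0000 ms; subtotal = 4.8000 ms
End-to-end = 1.3000 + 4.8000 = 6.1000 ms -> 6.100 ms (3 dp)

6.100


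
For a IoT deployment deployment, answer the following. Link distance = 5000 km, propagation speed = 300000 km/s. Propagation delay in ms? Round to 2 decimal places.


Given: distance = 5000 km, speed = 300000 km/s
Delay = distance / speed = 5000 / 300000 seconds
Delay in ms = 5000 * 1000 / 300000
Delay = 16.6667 ms
Rounded to 2 dp = 16.67 ms

16.67


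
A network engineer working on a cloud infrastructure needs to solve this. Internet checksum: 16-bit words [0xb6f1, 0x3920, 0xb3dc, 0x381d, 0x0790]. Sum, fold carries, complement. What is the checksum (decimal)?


Given words: [0xb6f1, 0x3920, 0xb3dc, 0x381d, 0x0790]
Step 1: Sum all words
Raw sum = 46833 + 14624 + 46044 + 14365 + 1936 = 123802
Step 2: Fold carry: (58266 + 1) = 58267
One's complement = ~58267 & 0xFFFF = 7268

7268


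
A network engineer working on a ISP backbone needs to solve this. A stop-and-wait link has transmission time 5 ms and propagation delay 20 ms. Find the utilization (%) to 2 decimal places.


Given: Ttrans = 5 ms, Tprop = 20 ms
RTT = 2 * Tprop = 2 * 20 = 40 ms
U = Ttrans / (Ttrans + RTT)
U = 5 / (5 + 40)
U = 5 / 45 = 0.111111
U% = 11.11%

11.11


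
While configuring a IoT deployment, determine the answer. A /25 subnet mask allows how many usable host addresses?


Given: subnet mask /25
Host bits = 32 - 25 = 7
Total addresses = 2^7 = 128
Usable hosts = 128 - 2 (network + broadcast) = 126

126


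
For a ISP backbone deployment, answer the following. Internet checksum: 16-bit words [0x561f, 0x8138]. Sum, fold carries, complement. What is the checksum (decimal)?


Given words: [0x561f, 0x8138]
Step 1: Sum all words
Raw sum = 22047 + 33080 = 55127
One's complement = ~55127 & 0xFFFF = 10408

10408


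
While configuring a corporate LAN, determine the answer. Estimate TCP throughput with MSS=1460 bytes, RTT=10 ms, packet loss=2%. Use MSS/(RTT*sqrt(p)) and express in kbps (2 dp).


Given: MSS = 1460 bytes, RTT = 10 ms, loss = 2%
RTT in seconds = 10 / 1000 = 0.01
Loss rate = 2% = 0.02
sqrt(loss) = sqrt(0.02) = 0.141421356237
Throughput (bytes/s) = 1460 / (0.01 * 0.141421356237) = 1032375.9005
Throughput (kbps) = 1032375.9005 * 8 / 1000 = 8259.007204 -> 8259.01 kbps (2 dp)

8259.01


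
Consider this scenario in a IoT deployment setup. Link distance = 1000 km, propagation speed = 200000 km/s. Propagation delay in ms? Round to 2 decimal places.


Given: distance = 1000 km, speed = 200000 km/s
Delay = distance / speed = 1000 / 200000 seconds
Delay in ms = 1000 * 1000 / 200000
Delay = 5.0000 ms
Rounded to 2 dp = 5.00 ms

5.00


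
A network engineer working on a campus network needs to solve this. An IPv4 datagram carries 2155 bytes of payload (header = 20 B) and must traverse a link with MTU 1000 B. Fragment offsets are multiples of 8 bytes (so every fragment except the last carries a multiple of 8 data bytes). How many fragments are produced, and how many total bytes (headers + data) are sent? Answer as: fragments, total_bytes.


Max data per non-final fragment = floor((MTU - header)/8)*8 = floor((1000 - 20)/8)*8 = floor(980/8)*8 = 976 B
Final fragment needs no 8-byte alignment: it can carry up to MTU - header = 980 B
Non-final fragments needed = ceil((payload - 980) / 976) = ceil(1175/976) = ceil(1.2039) = 2
Number of fragments = 2 + 1 = 3
Fragment sizes (data): 2 * 976 B + 203 B (last, 203 <= 980 OK)
Total bytes sent = payload + n_frags * header = 2155 + 3*20 = 2155 + 60 = 2215 B

3, 2215


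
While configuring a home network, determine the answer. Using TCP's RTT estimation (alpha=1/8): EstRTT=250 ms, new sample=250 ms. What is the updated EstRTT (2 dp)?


Given: EstRTT = 250 ms, SampleRTT = 250 ms, alpha = 1/8
New EstRTT = (1 - alpha) * EstRTT + alpha * SampleRTT
(7/8) * 250 = 218.75
(1/8) * 250 = 31.25
New EstRTT = 218.75 + 31.25 = 250 ms -> 250.00 ms (2 dp)

250.00


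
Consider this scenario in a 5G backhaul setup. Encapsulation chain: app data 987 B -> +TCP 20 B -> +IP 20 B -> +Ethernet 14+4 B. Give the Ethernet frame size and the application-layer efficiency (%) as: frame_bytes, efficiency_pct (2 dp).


TCP segment = 987 + 20 = 1007 B
IP packet = 1007 + 20 = 1027 B
Ethernet frame = 1027 + 14 + 4 = 1045 B
Efficiency = app / frame = 987 / 1045 = 0.944498 = 94.4498% -> 94.45% (2 dp)

1045, 94.45


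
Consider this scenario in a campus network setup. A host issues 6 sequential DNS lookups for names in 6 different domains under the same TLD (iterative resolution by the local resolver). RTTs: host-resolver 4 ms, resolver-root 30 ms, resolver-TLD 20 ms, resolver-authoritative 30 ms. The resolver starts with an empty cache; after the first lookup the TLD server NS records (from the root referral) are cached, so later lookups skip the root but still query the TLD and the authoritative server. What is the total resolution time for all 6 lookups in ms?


Lookup 1 (cold cache): local + root + TLD + auth = 4 + 30 + 20 + 30 = 84 ms
Lookups 2..6 (TLD NS cached -> skip root; new domain -> still ask TLD and auth): local + TLD + auth = 4 + 20 + 30 = 54 ms each
Remaining 5 lookups: 5 * 54 = 270 ms
Total = 84 + 270 = 354 ms

354


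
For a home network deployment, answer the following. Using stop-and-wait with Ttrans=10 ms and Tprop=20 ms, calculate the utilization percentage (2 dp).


Given: Ttrans = 10 ms, Tprop = 20 ms
RTT = 2 * Tprop = 2 * 20 = 40 ms
U = Ttrans / (Ttrans + RTT)
U = 10 / (10 + 40)
U = 10 / 50 = 0.2
U% = 20.00%

20.00


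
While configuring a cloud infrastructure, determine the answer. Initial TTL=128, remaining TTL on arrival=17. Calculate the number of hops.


Given: initial TTL = 128, received TTL = 17
Hops = initial TTL - received TTL
Hops = 128 - 17 = 111

111


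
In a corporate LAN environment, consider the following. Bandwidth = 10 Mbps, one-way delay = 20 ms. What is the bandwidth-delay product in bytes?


Given: bandwidth = 10 Mbps, delay = 20 ms
BDP in bits = 10 * 10^6 * 20 / 1000
BDP in bits = 200000
BDP in bytes = 200000 / 8 = 25000

25000


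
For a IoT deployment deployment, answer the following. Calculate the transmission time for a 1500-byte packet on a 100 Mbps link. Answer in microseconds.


Given: packet = 1500 bytes, bandwidth = 100 Mbps
Packet in bits = 1500 * 8 = 12000 bits
Bandwidth = 100 * 10^6 = 100000000 bps
Time = 12000 / 100000000 seconds
Time in us = 12000 * 10^6 / 100000000 = 120

120


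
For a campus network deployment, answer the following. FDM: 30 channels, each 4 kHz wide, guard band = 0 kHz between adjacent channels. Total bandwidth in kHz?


Given: 30 channels, 4 kHz each, guard = 0 kHz
Channel bandwidth = 30 * 4 = 120 kHz
Guard bands = 29 gaps * 0 kHz = 0 kHz
Total = 120 + 0 = 120 kHz

120


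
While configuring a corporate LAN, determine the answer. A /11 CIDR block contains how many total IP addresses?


Given: CIDR prefix /11
Host bits = 32 - 11 = 21
Total addresses = 2^21 = 2097152

2097152


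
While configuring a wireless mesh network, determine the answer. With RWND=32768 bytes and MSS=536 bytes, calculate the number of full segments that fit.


Given: RWND = 32768 bytes, MSS = 536 bytes
Full segments = floor(RWND / MSS)
Full segments = floor(32768 / 536)
Full segments = floor(61.1343) = 61

61


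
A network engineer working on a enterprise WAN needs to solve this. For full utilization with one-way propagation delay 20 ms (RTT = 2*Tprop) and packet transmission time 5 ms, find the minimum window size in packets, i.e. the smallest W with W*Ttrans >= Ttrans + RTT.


Given: Ttrans = 5 ms, RTT = 40 ms (= 2 * Tprop, Tprop = 20 ms)
Time until first ACK returns = Ttrans + RTT = 5 + 40 = 45 ms
Need W * Ttrans >= Ttrans + RTT  ->  W >= (Ttrans + RTT) / Ttrans
(Ttrans + RTT) / Ttrans = 45 / 5 = 9
W_min = ceil(9) = 9

9


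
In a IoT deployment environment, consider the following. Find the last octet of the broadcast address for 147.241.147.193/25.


Given: IP = 147.241.147.193, prefix = /25
Host bits = 32 - 25 = 7
Network last octet = 193 AND mask = 128
Host part size = 2^7 - 1 = 127
Broadcast last octet = 128 OR 127 = 255

255


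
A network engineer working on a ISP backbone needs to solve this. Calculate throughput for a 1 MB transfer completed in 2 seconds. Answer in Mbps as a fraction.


Given: file = 1 MB, time = 2 s
File in Mb = 1 * 8 = 8 Mb
Throughput = 8 / 2 Mbps
Throughput = 4 Mbps

4


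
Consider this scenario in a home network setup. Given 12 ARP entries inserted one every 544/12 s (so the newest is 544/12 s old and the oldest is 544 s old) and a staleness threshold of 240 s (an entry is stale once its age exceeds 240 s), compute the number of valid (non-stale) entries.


Ages are k * 544/12 s for k = 1..12 (spacing = 45.3333 s).
Entry k is valid iff k * 544/12 <= 240 iff k <= 12 * 240 / 544 = 5.2941
n_valid = floor(5.2941) = 5
(n_stale = 12 - 5 = 7)

5


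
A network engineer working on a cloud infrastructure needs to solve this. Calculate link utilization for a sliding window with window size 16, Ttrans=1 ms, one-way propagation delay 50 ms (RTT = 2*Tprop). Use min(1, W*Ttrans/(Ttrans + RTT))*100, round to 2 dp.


Given: W = 16, Ttrans = 1 ms, RTT = 100 ms (= 2 * Tprop, Tprop = 50 ms)
Cycle time = Ttrans + RTT = 1 + 100 = 101 ms (first packet sent until its ACK returns)
W * Ttrans = 16 * 1 = 16 ms of sending per cycle
W * Ttrans / (Ttrans + RTT) = 16 / 101 = 0.158416
U = min(1, 0.158416) = 0.158416
U% = 15.84%

15.84


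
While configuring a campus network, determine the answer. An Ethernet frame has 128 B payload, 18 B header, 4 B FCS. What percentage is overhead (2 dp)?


Given: payload = 128 B, header = 18 B, trailer = 4 B
Overhead bytes = header + trailer = 18 + 4 = 22
Total frame = payload + overhead = 128 + 22 = 150
Overhead % = 22 / 150 * 100 = 14.6667% -> 14.67% (2 dp)

14.67


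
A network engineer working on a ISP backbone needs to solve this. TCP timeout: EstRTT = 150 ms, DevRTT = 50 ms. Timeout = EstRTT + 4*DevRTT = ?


Given: EstRTT = 150 ms, DevRTT = 50 ms
Timeout = EstRTT + 4 * DevRTT
4 * DevRTT = 4 * 50 = 200
Timeout = 150 + 200 = 350 ms

350


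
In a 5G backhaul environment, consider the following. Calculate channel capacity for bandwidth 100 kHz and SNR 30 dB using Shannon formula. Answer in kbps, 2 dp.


Given: B = 100 kHz, SNR = 30 dB
SNR linear = 10^(30/10) = 1000
1 + SNR = 1001
log2(1001) = 9.9672262588
C = 100 * 1000 * 9.9672262588 = 996722.6259 bps
C = 996.722626 kbps -> 996.72 kbps (2 dp)

996.72


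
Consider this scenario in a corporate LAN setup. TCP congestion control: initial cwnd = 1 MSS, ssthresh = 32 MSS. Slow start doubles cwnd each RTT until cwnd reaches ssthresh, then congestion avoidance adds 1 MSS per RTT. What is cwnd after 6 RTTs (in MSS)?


RTT 0: cwnd = 1 MSS (initial)
RTT 1: cwnd = 2 MSS (slow start, doubled)
RTT 2: cwnd = 4 MSS (slow start, doubled)
RTT 3: cwnd = 8 MSS (slow start, doubled)
RTT 4: cwnd = 16 MSS (slow start, doubled)
RTT 5: cwnd = 32 MSS (slow start, doubled)
RTT 6: cwnd = 33 MSS (congestion avoidance, +1)

33


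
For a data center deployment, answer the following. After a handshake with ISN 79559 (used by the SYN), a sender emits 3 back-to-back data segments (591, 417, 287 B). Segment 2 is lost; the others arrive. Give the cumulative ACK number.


SYN uses sequence number 79559; first data byte = ISN + 1 = 79560.
Segment 1: SEQ = 79560, len = 591 B, covers [79560, 80150]
Segment 2: SEQ = 80151, len = 417 B, covers [80151, 80567] [LOST]
Segment 3: SEQ = 80568, len = 287 B, covers [80568, 80854]
In-order data received: bytes [79560, 80150] (segments 1..1).
Segment 2 missing -> gap begins at byte 80151; later segments buffered out of order.
Cumulative ACK = next expected in-order byte = 79560 + 591 = 80151

80151


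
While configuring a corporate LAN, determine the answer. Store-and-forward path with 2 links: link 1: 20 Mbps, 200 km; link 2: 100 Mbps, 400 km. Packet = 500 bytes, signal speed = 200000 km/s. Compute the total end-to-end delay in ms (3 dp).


Packet = 500 bytes = 4000 bits. Store-and-forward: sum (t_trans + t_prop) per link.
Link 1: t_trans = 4000/(20*10^6) s = 0.2000 ms; t_prop = 200/200000 s = 1.0000 ms; subtotal = 1.2000 ms
Link 2: t_trans = 4000/(100*10^6) s = 0.0400 ms; t_prop = 400/200000 s = 2.0000 ms; subtotal = 2.0400 ms
End-to-end = 1.2000 + 2.0400 = 3.2400 ms -> 3.240 ms (3 dp)

3.240
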